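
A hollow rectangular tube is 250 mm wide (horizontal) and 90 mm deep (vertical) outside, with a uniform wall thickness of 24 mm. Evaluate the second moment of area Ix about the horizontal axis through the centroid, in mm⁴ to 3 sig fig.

Split into non-overlapping primitives; take the origin at the lower-left of the bounding box.
Outer rectangle: 250 × 90, A = 22 500 mm², y = 45 mm, Ī = 15 187 500 mm⁴.
Inner void (subtracted): 202 × 42, A = 8 484 mm², y = 45 mm, Ī = 1 247 148 mm⁴.
By symmetry the centroid is at mid-height, ȳ = 45 mm.
All pieces are centred on the horizontal axis through the centroid, so I = ΣĪ (holes subtracted) = 13 940 352 mm⁴.

Ix ≈ 1.39 × 10⁷ mm⁴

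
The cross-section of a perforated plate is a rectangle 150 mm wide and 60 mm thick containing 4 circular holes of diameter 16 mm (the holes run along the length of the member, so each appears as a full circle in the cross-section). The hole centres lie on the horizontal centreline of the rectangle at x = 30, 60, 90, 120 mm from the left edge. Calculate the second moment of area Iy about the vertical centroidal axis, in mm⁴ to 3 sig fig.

Iy ≈ 1.60 × 10⁷ mm⁴

Split into non-overlapping primitives; take the origin at the lower-left of the bounding box.
Plate: 150 × 60, A = 9 000 mm², x = 75 mm, Ī = 16 875 000 mm⁴.
Hole 1 (subtracted): ⌀16, A = 201.06 mm², x = 30 mm, Ī = 3 217 mm⁴.
Hole 2 (subtracted): ⌀16, A = 201.06 mm², x = 60 mm, Ī = 3 217 mm⁴.
Hole 3 (subtracted): ⌀16, A = 201.06 mm², x = 90 mm, Ī = 3 217 mm⁴.
Hole 4 (subtracted): ⌀16, A = 201.06 mm², x = 120 mm, Ī = 3 217 mm⁴.
By symmetry the centroid is at mid-width, x̄ = 75 mm.
Transfer each piece to the vertical centroidal axis using Ī + A·d² with d = x − 75:
  plate: d = 0 mm → contributes +16 875 000 mm⁴
  hole 1: d = -45 mm → contributes −410 367 mm⁴
  hole 2: d = -15 mm → contributes −48 456 mm⁴
  hole 3: d = 15 mm → contributes −48 456 mm⁴
  hole 4: d = 45 mm → contributes −410 367 mm⁴
Total I = 15 957 353 mm⁴.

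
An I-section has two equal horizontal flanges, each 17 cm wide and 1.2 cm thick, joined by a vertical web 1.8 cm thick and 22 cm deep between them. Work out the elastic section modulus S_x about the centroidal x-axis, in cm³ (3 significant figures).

S_x ≈ 581 cm³

Treat the section as a set of non-overlapping primitives; coordinates are from the bounding-box lower-left.
Bottom flange: 17 × 1.2, A = 20.4 cm², y = 0.6 cm, Ī = 2.448 cm⁴.
Web: 1.8 × 22, A = 39.6 cm², y = 12.2 cm, Ī = 1597.2 cm⁴.
Top flange: 17 × 1.2, A = 20.4 cm², y = 23.8 cm, Ī = 2.448 cm⁴.
By symmetry the centroid is at mid-height, ȳ = 12.2 cm.
Transfer each piece to the centroidal x-axis using Ī + A·d² with d = y − 12.2:
  bottom flange: d = -11.6 cm → contributes +2747.5 cm⁴
  web: d = 0 cm → contributes +1597.2 cm⁴
  top flange: d = 11.6 cm → contributes +2747.5 cm⁴
Total I = 7092.1 cm⁴.
Extreme fibre distance c = 12.2 cm; S = I/c = 581.32 cm³.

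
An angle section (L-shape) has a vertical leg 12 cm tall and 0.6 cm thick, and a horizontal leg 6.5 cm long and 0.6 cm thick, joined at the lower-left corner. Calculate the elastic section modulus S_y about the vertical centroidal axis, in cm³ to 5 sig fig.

Split into non-overlapping primitives; take the origin at the lower-left of the bounding box.
Vertical leg: 0.6 × 12, A = 7.2 cm², x = 0.3 cm, Ī = 0.216 cm⁴.
Horizontal leg (remainder): 5.9 × 0.6, A = 3.54 cm², x = 3.55 cm, Ī = 10.26895 cm⁴.
Centroid: x̄ = ΣA·x / ΣA = 1.371229 cm.
Transfer each piece to the vertical centroidal axis using Ī + A·d² with d = x − 1.371229:
  vertical leg: d = -1.071229 cm → contributes +8.478228 cm⁴
  horizontal leg (remainder): d = 2.178771 cm → contributes +27.07348 cm⁴
Total I = 35.55171 cm⁴.
Extreme fibre distance c = 5.128771 cm; S = I/c = 6.931819 cm³.

S_y ≈ 6.9318 cm³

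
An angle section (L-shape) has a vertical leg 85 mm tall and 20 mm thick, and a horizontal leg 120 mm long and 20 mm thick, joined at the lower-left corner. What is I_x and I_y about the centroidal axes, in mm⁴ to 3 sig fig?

I_x ≈ 2.06 × 10⁶ mm⁴, I_y ≈ 5.03 × 10⁶ mm⁴

Decompose the section into non-overlapping parts with the origin at the bottom-left of its bounding rectangle.
Vertical leg: 20 × 85, A = 1 700 mm², y = 42.5 mm, Ī = 1 023 542 mm⁴.
Horizontal leg (remainder): 100 × 20, A = 2 000 mm², y = 10 mm, Ī = 66 667 mm⁴.
Centroid: ȳ = ΣA·y / ΣA = 24.932 mm.
Transfer each piece to the centroidal x-axis using Ī + A·d² with d = y − 24.932:
  vertical leg: d = 17.568 mm → contributes +1 548 195 mm⁴
  horizontal leg (remainder): d = -14.932 mm → contributes +512 622 mm⁴
Total I = 2 060 816 mm⁴.
For the y-axis: x̄ = 42.432 mm.
Repeating about the centroidal y-axis gives I_y = 5 031 441 mm⁴.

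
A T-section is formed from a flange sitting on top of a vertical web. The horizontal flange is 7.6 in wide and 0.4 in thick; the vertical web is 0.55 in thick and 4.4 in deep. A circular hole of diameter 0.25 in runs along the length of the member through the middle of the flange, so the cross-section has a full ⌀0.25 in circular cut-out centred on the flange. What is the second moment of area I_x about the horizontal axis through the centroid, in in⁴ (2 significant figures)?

I_x ≈ 12 in⁴

Treat the section as a set of non-overlapping primitives; coordinates are from the bounding-box lower-left.
Flange: 7.6 × 0.4, A = 3.04 in², y = 4.6 in, Ī = 0.04053 in⁴.
Web: 0.55 × 4.4, A = 2.42 in², y = 2.2 in, Ī = 3.904 in⁴.
Hole (subtracted): ⌀0.25, A = 0.04909 in², y = 4.6 in, Ī = 0.0001917 in⁴.
Centroid: ȳ = ΣA·y / ΣA = 3.527 in.
Transfer each piece to the horizontal axis through the centroid using Ī + A·d² with d = y − 3.527:
  flange: d = 1.073 in → contributes +3.543 in⁴
  web: d = -1.327 in → contributes +8.163 in⁴
  hole: d = 1.073 in → contributes −0.05675 in⁴
Total I = 11.65 in⁴.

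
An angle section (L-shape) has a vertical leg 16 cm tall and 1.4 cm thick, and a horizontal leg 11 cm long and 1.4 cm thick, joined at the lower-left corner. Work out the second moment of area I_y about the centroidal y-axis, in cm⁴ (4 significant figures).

Treat the section as a set of non-overlapping primitives; coordinates are from the bounding-box lower-left.
Vertical leg: 1.4 × 16, A = 22.4 cm², x = 0.7 cm, Ī = 3.65867 cm⁴.
Horizontal leg (remainder): 9.6 × 1.4, A = 13.44 cm², x = 6.2 cm, Ī = 103.219 cm⁴.
Centroid: x̄ = ΣA·x / ΣA = 2.7625 cm.
Transfer each piece to the centroidal y-axis using Ī + A·d² with d = x − 2.7625:
  vertical leg: d = -2.0625 cm → contributes +98.9462 cm⁴
  horizontal leg (remainder): d = 3.4375 cm → contributes +262.032 cm⁴
Total I = 360.978 cm⁴.

I_y ≈ 361.0 cm⁴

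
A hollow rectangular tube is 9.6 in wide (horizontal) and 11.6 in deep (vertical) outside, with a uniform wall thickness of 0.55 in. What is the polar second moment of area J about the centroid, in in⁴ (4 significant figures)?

J ≈ 746.6 in⁴

Break the section into simple shapes (no overlaps), measuring from the bottom-left corner of the bounding box.
Outer rectangle: 9.6 × 11.6, A = 111.36 in², y = 5.8 in, Ī = 1248.72 in⁴.
Inner void (subtracted): 8.5 × 10.5, A = 89.25 in², y = 5.8 in, Ī = 819.984 in⁴.
By symmetry the centroid is at mid-height, ȳ = 5.8 in.
All pieces are centred on the centroidal x-axis, so I = ΣĪ (holes subtracted) = 428.732 in⁴.
Repeating about the centroidal y-axis gives I_y = 317.885 in⁴.
Polar second moment: J = I_x + I_y = 746.618 in⁴.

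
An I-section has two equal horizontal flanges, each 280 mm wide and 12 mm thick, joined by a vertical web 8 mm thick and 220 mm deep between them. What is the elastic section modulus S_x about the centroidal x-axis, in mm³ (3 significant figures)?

Treat the section as a set of non-overlapping primitives; coordinates are from the bounding-box lower-left.
Bottom flange: 280 × 12, A = 3 360 mm², y = 6 mm, Ī = 40 320 mm⁴.
Web: 8 × 220, A = 1 760 mm², y = 122 mm, Ī = 7 098 667 mm⁴.
Top flange: 280 × 12, A = 3 360 mm², y = 238 mm, Ī = 40 320 mm⁴.
By symmetry the centroid is at mid-height, ȳ = 122 mm.
Transfer each piece to the centroidal x-axis using Ī + A·d² with d = y − 122:
  bottom flange: d = -116 mm → contributes +45 252 480 mm⁴
  web: d = 0 mm → contributes +7 098 667 mm⁴
  top flange: d = 116 mm → contributes +45 252 480 mm⁴
Total I = 97 603 627 mm⁴.
Extreme fibre distance c = 122 mm; S = I/c = 800 030 mm³.

S_x ≈ 8.00 × 10⁵ mm³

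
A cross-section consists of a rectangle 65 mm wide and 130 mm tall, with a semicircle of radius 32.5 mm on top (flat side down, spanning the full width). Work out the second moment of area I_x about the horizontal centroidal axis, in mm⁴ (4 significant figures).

Split into non-overlapping primitives; take the origin at the lower-left of the bounding box.
Rectangular body: 65 × 130, A = 8 450 mm², y = 65 mm, Ī = 11 900 417 mm⁴.
Semicircular cap: semicircle r = 32.5, A = 1659.15 mm², y = 143.793 mm, Ī = 122 452 mm⁴.
Centroid: ȳ = ΣA·y / ΣA = 77.9319 mm.
Transfer each piece to the horizontal centroidal axis using Ī + A·d² with d = y − 77.9319:
  rectangular body: d = -12.9319 mm → contributes +13 313 541 mm⁴
  semicircular cap: d = 65.8615 mm → contributes +7 319 434 mm⁴
Total I = 20 632 975 mm⁴.

I_x ≈ 2.063 × 10⁷ mm⁴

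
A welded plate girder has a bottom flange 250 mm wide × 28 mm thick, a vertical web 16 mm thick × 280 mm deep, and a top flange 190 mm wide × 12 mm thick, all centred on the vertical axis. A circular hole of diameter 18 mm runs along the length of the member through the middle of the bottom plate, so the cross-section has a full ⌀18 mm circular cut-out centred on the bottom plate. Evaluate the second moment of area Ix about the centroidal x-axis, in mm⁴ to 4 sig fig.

Decompose the section into non-overlapping parts with the origin at the bottom-left of its bounding rectangle.
Bottom plate: 250 × 28, A = 7 000 mm², y = 14 mm, Ī = 457 333 mm⁴.
Web plate: 16 × 280, A = 4 480 mm², y = 168 mm, Ī = 29 269 333 mm⁴.
Top plate: 190 × 12, A = 2 280 mm², y = 314 mm, Ī = 27 360 mm⁴.
Hole (subtracted): ⌀18, A = 254.469 mm², y = 14 mm, Ī = 5 153 mm⁴.
Centroid: ȳ = ΣA·y / ΣA = 115.73 mm.
Transfer each piece to the centroidal x-axis using Ī + A·d² with d = y − 115.73:
  bottom plate: d = -101.73 mm → contributes +72 900 530 mm⁴
  web plate: d = 52.2698 mm → contributes +41 509 297 mm⁴
  top plate: d = 198.27 mm → contributes +89 656 268 mm⁴
  hole: d = -101.73 mm → contributes −2 638 660 mm⁴
Total I = 201 427 435 mm⁴.

Ix ≈ 2.014 × 10⁸ mm⁴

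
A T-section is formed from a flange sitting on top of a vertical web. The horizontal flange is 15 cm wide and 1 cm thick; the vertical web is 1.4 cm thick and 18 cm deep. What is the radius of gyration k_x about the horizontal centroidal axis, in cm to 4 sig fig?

Treat the section as a set of non-overlapping primitives; coordinates are from the bounding-box lower-left.
Flange: 15 × 1, A = 15 cm², y = 18.5 cm, Ī = 1.25 cm⁴.
Web: 1.4 × 18, A = 25.2 cm², y = 9 cm, Ī = 680.4 cm⁴.
Centroid: ȳ = ΣA·y / ΣA = 12.5448 cm.
Transfer each piece to the horizontal centroidal axis using Ī + A·d² with d = y − 12.5448:
  flange: d = 5.95522 cm → contributes +533.22 cm⁴
  web: d = -3.54478 cm → contributes +997.049 cm⁴
Total I = 1530.27 cm⁴.
Radius of gyration: k = √(I/A) = √(1530.27 / 40.2) = 6.1698 cm.

k_x ≈ 6.170 cm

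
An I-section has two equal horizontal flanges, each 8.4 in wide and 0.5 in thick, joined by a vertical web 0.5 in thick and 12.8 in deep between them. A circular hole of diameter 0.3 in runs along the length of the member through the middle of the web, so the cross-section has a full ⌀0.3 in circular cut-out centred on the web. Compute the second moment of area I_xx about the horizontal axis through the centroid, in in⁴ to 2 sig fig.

I_xx ≈ 460 in⁴

Break the section into simple shapes (no overlaps), measuring from the bottom-left corner of the bounding box.
Bottom flange: 8.4 × 0.5, A = 4.2 in², y = 0.25 in, Ī = 0.0875 in⁴.
Web: 0.5 × 12.8, A = 6.4 in², y = 6.9 in, Ī = 87.38 in⁴.
Top flange: 8.4 × 0.5, A = 4.2 in², y = 13.55 in, Ī = 0.0875 in⁴.
Hole (subtracted): ⌀0.3, A = 0.07069 in², y = 6.9 in, Ī = 0.0003976 in⁴.
By symmetry the centroid is at mid-height, ȳ = 6.9 in.
Transfer each piece to the horizontal axis through the centroid using Ī + A·d² with d = y − 6.9:
  bottom flange: d = -6.65 in → contributes +185.8 in⁴
  web: d = 0 in → contributes +87.38 in⁴
  top flange: d = 6.65 in → contributes +185.8 in⁴
  hole: d = 0 in → contributes −0.0003976 in⁴
Total I = 459 in⁴.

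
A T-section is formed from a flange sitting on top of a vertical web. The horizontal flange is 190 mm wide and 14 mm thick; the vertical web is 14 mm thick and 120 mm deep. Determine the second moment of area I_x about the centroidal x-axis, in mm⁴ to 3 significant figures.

I_x ≈ 6.68 × 10⁶ mm⁴

Treat the section as a set of non-overlapping primitives; coordinates are from the bounding-box lower-left.
Flange: 190 × 14, A = 2 660 mm², y = 127 mm, Ī = 43 447 mm⁴.
Web: 14 × 120, A = 1 680 mm², y = 60 mm, Ī = 2 016 000 mm⁴.
Centroid: ȳ = ΣA·y / ΣA = 101.06 mm.
Transfer each piece to the centroidal x-axis using Ī + A·d² with d = y − 101.06:
  flange: d = 25.935 mm → contributes +1 832 694 mm⁴
  web: d = -41.065 mm → contributes +4 848 975 mm⁴
Total I = 6 681 669 mm⁴.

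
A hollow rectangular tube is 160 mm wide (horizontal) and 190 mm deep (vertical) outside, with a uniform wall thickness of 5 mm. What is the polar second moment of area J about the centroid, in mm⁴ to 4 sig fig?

J ≈ 3.278 × 10⁷ mm⁴

Decompose the section into non-overlapping parts with the origin at the bottom-left of its bounding rectangle.
Outer rectangle: 160 × 190, A = 30 400 mm², y = 95 mm, Ī = 91 453 333 mm⁴.
Inner void (subtracted): 150 × 180, A = 27 000 mm², y = 95 mm, Ī = 72 900 000 mm⁴.
By symmetry the centroid is at mid-height, ȳ = 95 mm.
All pieces are centred on the centroidal x-axis, so I = ΣĪ (holes subtracted) = 18 553 333 mm⁴.
Repeating about the centroidal y-axis gives I_y = 14 228 333 mm⁴.
Polar second moment: J = I_x + I_y = 32 781 667 mm⁴.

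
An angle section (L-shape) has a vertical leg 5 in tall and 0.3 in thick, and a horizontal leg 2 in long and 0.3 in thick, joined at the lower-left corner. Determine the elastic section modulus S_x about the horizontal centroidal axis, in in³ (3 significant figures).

Break the section into simple shapes (no overlaps), measuring from the bottom-left corner of the bounding box.
Vertical leg: 0.3 × 5, A = 1.5 in², y = 2.5 in, Ī = 3.125 in⁴.
Horizontal leg (remainder): 1.7 × 0.3, A = 0.51 in², y = 0.15 in, Ī = 0.003825 in⁴.
Centroid: ȳ = ΣA·y / ΣA = 1.9037 in.
Transfer each piece to the horizontal centroidal axis using Ī + A·d² with d = y − 1.9037:
  vertical leg: d = 0.59627 in → contributes +3.6583 in⁴
  horizontal leg (remainder): d = -1.7537 in → contributes +1.5724 in⁴
Total I = 5.2307 in⁴.
Extreme fibre distance c = 3.0963 in; S = I/c = 1.6893 in³.

S_x ≈ 1.69 in³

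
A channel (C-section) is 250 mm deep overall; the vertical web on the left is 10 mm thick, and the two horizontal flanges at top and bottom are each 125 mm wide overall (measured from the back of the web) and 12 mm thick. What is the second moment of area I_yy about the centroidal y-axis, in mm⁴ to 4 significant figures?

I_yy ≈ 8.187 × 10⁶ mm⁴

Split into non-overlapping primitives; take the origin at the lower-left of the bounding box.
Web: 10 × 250, A = 2 500 mm², x = 5 mm, Ī = 20833.3 mm⁴.
Top flange (beyond web): 115 × 12, A = 1 380 mm², x = 67.5 mm, Ī = 1 520 875 mm⁴.
Bottom flange (beyond web): 115 × 12, A = 1 380 mm², x = 67.5 mm, Ī = 1 520 875 mm⁴.
Centroid: x̄ = ΣA·x / ΣA = 37.7947 mm.
Transfer each piece to the centroidal y-axis using Ī + A·d² with d = x − 37.7947:
  web: d = -32.7947 mm → contributes +2 709 560 mm⁴
  top flange (beyond web): d = 29.7053 mm → contributes +2 738 596 mm⁴
  bottom flange (beyond web): d = 29.7053 mm → contributes +2 738 596 mm⁴
Total I = 8 186 752 mm⁴.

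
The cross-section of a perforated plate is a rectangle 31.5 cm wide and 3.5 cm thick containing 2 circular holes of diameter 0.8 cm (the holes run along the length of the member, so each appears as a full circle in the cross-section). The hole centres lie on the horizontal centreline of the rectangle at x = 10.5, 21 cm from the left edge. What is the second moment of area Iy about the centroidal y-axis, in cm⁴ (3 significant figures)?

Iy ≈ 9090 cm⁴

Split into non-overlapping primitives; take the origin at the lower-left of the bounding box.
Plate: 31.5 × 3.5, A = 110.25 cm², x = 15.75 cm, Ī = 9116.3 cm⁴.
Hole 1 (subtracted): ⌀0.8, A = 0.50265 cm², x = 10.5 cm, Ī = 0.020106 cm⁴.
Hole 2 (subtracted): ⌀0.8, A = 0.50265 cm², x = 21 cm, Ī = 0.020106 cm⁴.
By symmetry the centroid is at mid-width, x̄ = 15.75 cm.
Transfer each piece to the centroidal y-axis using Ī + A·d² with d = x − 15.75:
  plate: d = 0 cm → contributes +9116.3 cm⁴
  hole 1: d = -5.25 cm → contributes −13.875 cm⁴
  hole 2: d = 5.25 cm → contributes −13.875 cm⁴
Total I = 9088.5 cm⁴.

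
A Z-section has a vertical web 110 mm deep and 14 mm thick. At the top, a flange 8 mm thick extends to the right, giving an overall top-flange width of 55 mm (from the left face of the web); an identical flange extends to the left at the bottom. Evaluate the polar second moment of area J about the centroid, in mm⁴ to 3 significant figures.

J ≈ 3.88 × 10⁶ mm⁴

Break the section into simple shapes (no overlaps), measuring from the bottom-left corner of the bounding box.
Web: 14 × 110, A = 1 540 mm², y = 55 mm, Ī = 1 552 833 mm⁴.
Top flange (beyond web): 41 × 8, A = 328 mm², y = 106 mm, Ī = 1749.3 mm⁴.
Bottom flange (beyond web): 41 × 8, A = 328 mm², y = 4 mm, Ī = 1749.3 mm⁴.
Centroid: ȳ = ΣA·y / ΣA = 55 mm.
Transfer each piece to the centroidal x-axis using Ī + A·d² with d = y − 55:
  web: d = 0 mm → contributes +1 552 833 mm⁴
  top flange (beyond web): d = 51 mm → contributes +854 877 mm⁴
  bottom flange (beyond web): d = -51 mm → contributes +854 877 mm⁴
Total I = 3 262 588 mm⁴.
For the y-axis: x̄ = 48 mm.
Repeating about the centroidal y-axis gives I_y = 613 148 mm⁴.
Polar second moment: J = I_x + I_y = 3 875 736 mm⁴.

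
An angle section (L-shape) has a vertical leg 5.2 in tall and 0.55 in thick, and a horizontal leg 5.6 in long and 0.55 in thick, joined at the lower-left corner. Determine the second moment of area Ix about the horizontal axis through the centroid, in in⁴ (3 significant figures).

Ix ≈ 14.1 in⁴

Split into non-overlapping primitives; take the origin at the lower-left of the bounding box.
Vertical leg: 0.55 × 5.2, A = 2.86 in², y = 2.6 in, Ī = 6.4445 in⁴.
Horizontal leg (remainder): 5.05 × 0.55, A = 2.7775 in², y = 0.275 in, Ī = 0.070016 in⁴.
Centroid: ȳ = ΣA·y / ΣA = 1.4545 in.
Transfer each piece to the horizontal axis through the centroid using Ī + A·d² with d = y − 1.4545:
  vertical leg: d = 1.1455 in → contributes +10.197 in⁴
  horizontal leg (remainder): d = -1.1795 in → contributes +3.9342 in⁴
Total I = 14.131 in⁴.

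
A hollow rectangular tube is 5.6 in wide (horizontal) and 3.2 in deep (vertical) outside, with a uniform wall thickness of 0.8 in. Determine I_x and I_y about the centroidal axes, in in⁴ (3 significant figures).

I_x ≈ 13.9 in⁴, I_y ≈ 38.3 in⁴

Break the section into simple shapes (no overlaps), measuring from the bottom-left corner of the bounding box.
Outer rectangle: 5.6 × 3.2, A = 17.92 in², y = 1.6 in, Ī = 15.292 in⁴.
Inner void (subtracted): 4 × 1.6, A = 6.4 in², y = 1.6 in, Ī = 1.3653 in⁴.
By symmetry the centroid is at mid-height, ȳ = 1.6 in.
All pieces are centred on the centroidal x-axis, so I = ΣĪ (holes subtracted) = 13.926 in⁴.
Repeating about the centroidal y-axis gives I_y = 38.298 in⁴.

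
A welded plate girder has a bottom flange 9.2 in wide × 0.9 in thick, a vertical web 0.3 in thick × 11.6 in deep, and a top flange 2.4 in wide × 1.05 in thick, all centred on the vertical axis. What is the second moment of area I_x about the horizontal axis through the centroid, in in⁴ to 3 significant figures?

I_x ≈ 374 in⁴

Break the section into simple shapes (no overlaps), measuring from the bottom-left corner of the bounding box.
Bottom plate: 9.2 × 0.9, A = 8.28 in², y = 0.45 in, Ī = 0.5589 in⁴.
Web plate: 0.3 × 11.6, A = 3.48 in², y = 6.7 in, Ī = 39.022 in⁴.
Top plate: 2.4 × 1.05, A = 2.52 in², y = 13.025 in, Ī = 0.23153 in⁴.
Centroid: ȳ = ΣA·y / ΣA = 4.1922 in.
Transfer each piece to the horizontal axis through the centroid using Ī + A·d² with d = y − 4.1922:
  bottom plate: d = -3.7422 in → contributes +116.51 in⁴
  web plate: d = 2.5078 in → contributes +60.908 in⁴
  top plate: d = 8.8328 in → contributes +196.84 in⁴
Total I = 374.26 in⁴.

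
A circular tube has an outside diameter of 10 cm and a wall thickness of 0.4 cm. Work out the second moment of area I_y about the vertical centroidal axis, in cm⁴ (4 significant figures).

I_y ≈ 139.2 cm⁴

Treat the section as a set of non-overlapping primitives; coordinates are from the bounding-box lower-left.
Outer circle: ⌀10, A = 78.5398 cm², x = 5 cm, Ī = 490.874 cm⁴.
Bore (subtracted): ⌀9.2, A = 66.4761 cm², x = 5 cm, Ī = 351.659 cm⁴.
By symmetry the centroid is at mid-width, x̄ = 5 cm.
All pieces are centred on the vertical centroidal axis, so I = ΣĪ (holes subtracted) = 139.215 cm⁴.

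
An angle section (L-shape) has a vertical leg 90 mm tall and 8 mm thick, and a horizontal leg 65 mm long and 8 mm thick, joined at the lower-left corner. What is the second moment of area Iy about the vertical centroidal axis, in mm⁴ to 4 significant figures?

Iy ≈ 4.222 × 10⁵ mm⁴

Decompose the section into non-overlapping parts with the origin at the bottom-left of its bounding rectangle.
Vertical leg: 8 × 90, A = 720 mm², x = 4 mm, Ī = 3 840 mm⁴.
Horizontal leg (remainder): 57 × 8, A = 456 mm², x = 36.5 mm, Ī = 123 462 mm⁴.
Centroid: x̄ = ΣA·x / ΣA = 16.602 mm.
Transfer each piece to the vertical centroidal axis using Ī + A·d² with d = x − 16.602:
  vertical leg: d = -12.602 mm → contributes +118 184 mm⁴
  horizontal leg (remainder): d = 19.898 mm → contributes +304 006 mm⁴
Total I = 422 190 mm⁴.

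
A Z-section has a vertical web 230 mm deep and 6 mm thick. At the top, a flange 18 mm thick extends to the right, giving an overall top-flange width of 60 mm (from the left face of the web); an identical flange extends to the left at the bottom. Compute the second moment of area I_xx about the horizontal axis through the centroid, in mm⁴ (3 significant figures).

Treat the section as a set of non-overlapping primitives; coordinates are from the bounding-box lower-left.
Web: 6 × 230, A = 1 380 mm², y = 115 mm, Ī = 6 083 500 mm⁴.
Top flange (beyond web): 54 × 18, A = 972 mm², y = 221 mm, Ī = 26 244 mm⁴.
Bottom flange (beyond web): 54 × 18, A = 972 mm², y = 9 mm, Ī = 26 244 mm⁴.
Centroid: ȳ = ΣA·y / ΣA = 115 mm.
Transfer each piece to the horizontal axis through the centroid using Ī + A·d² with d = y − 115:
  web: d = 0 mm → contributes +6 083 500 mm⁴
  top flange (beyond web): d = 106 mm → contributes +10 947 636 mm⁴
  bottom flange (beyond web): d = -106 mm → contributes +10 947 636 mm⁴
Total I = 27 978 772 mm⁴.

I_xx ≈ 2.80 × 10⁷ mm⁴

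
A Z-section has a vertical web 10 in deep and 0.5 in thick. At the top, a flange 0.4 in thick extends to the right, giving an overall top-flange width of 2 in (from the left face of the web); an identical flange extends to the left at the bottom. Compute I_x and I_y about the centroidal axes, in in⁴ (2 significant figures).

I_x ≈ 69 in⁴, I_y ≈ 1.5 in⁴

Split into non-overlapping primitives; take the origin at the lower-left of the bounding box.
Web: 0.5 × 10, A = 5 in², y = 5 in, Ī = 41.67 in⁴.
Top flange (beyond web): 1.5 × 0.4, A = 0.6 in², y = 9.8 in, Ī = 0.008 in⁴.
Bottom flange (beyond web): 1.5 × 0.4, A = 0.6 in², y = 0.2 in, Ī = 0.008 in⁴.
Centroid: ȳ = ΣA·y / ΣA = 5 in.
Transfer each piece to the centroidal x-axis using Ī + A·d² with d = y − 5:
  web: d = 0 in → contributes +41.67 in⁴
  top flange (beyond web): d = 4.8 in → contributes +13.83 in⁴
  bottom flange (beyond web): d = -4.8 in → contributes +13.83 in⁴
Total I = 69.33 in⁴.
For the y-axis: x̄ = 1.75 in.
Repeating about the centroidal y-axis gives I_y = 1.529 in⁴.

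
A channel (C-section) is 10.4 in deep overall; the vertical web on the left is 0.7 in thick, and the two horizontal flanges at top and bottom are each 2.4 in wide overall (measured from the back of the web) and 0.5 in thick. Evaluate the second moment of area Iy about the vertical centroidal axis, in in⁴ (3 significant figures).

Iy ≈ 2.69 in⁴

Split into non-overlapping primitives; take the origin at the lower-left of the bounding box.
Web: 0.7 × 10.4, A = 7.28 in², x = 0.35 in, Ī = 0.29727 in⁴.
Top flange (beyond web): 1.7 × 0.5, A = 0.85 in², x = 1.55 in, Ī = 0.20471 in⁴.
Bottom flange (beyond web): 1.7 × 0.5, A = 0.85 in², x = 1.55 in, Ī = 0.20471 in⁴.
Centroid: x̄ = ΣA·x / ΣA = 0.57717 in.
Transfer each piece to the vertical centroidal axis using Ī + A·d² with d = x − 0.57717:
  web: d = -0.22717 in → contributes +0.67296 in⁴
  top flange (beyond web): d = 0.97283 in → contributes +1.0091 in⁴
  bottom flange (beyond web): d = 0.97283 in → contributes +1.0091 in⁴
Total I = 2.6913 in⁴.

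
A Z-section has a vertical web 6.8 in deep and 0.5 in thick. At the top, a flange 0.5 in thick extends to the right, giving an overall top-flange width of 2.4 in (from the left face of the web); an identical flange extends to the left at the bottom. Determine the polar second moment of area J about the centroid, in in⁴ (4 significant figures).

Break the section into simple shapes (no overlaps), measuring from the bottom-left corner of the bounding box.
Web: 0.5 × 6.8, A = 3.4 in², y = 3.4 in, Ī = 13.1013 in⁴.
Top flange (beyond web): 1.9 × 0.5, A = 0.95 in², y = 6.55 in, Ī = 0.0197917 in⁴.
Bottom flange (beyond web): 1.9 × 0.5, A = 0.95 in², y = 0.25 in, Ī = 0.0197917 in⁴.
Centroid: ȳ = ΣA·y / ΣA = 3.4 in.
Transfer each piece to the centroidal x-axis using Ī + A·d² with d = y − 3.4:
  web: d = 0 in → contributes +13.1013 in⁴
  top flange (beyond web): d = 3.15 in → contributes +9.44617 in⁴
  bottom flange (beyond web): d = -3.15 in → contributes +9.44617 in⁴
Total I = 31.9937 in⁴.
For the y-axis: x̄ = 2.15 in.
Repeating about the centroidal y-axis gives I_y = 3.37842 in⁴.
Polar second moment: J = I_x + I_y = 35.3721 in⁴.

J ≈ 35.37 in⁴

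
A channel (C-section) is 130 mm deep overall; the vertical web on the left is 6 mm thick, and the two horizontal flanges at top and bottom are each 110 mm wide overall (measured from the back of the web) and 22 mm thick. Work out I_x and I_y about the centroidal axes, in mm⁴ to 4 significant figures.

I_x ≈ 1.463 × 10⁷ mm⁴, I_y ≈ 6.143 × 10⁶ mm⁴

Treat the section as a set of non-overlapping primitives; coordinates are from the bounding-box lower-left.
Web: 6 × 130, A = 780 mm², y = 65 mm, Ī = 1 098 500 mm⁴.
Top flange (beyond web): 104 × 22, A = 2 288 mm², y = 119 mm, Ī = 92282.7 mm⁴.
Bottom flange (beyond web): 104 × 22, A = 2 288 mm², y = 11 mm, Ī = 92282.7 mm⁴.
By symmetry the centroid is at mid-height, ȳ = 65 mm.
Transfer each piece to the centroidal x-axis using Ī + A·d² with d = y − 65:
  web: d = 0 mm → contributes +1 098 500 mm⁴
  top flange (beyond web): d = 54 mm → contributes +6 764 091 mm⁴
  bottom flange (beyond web): d = -54 mm → contributes +6 764 091 mm⁴
Total I = 14 626 681 mm⁴.
For the y-axis: x̄ = 49.9903 mm.
Repeating about the centroidal y-axis gives I_y = 6 142 725 mm⁴.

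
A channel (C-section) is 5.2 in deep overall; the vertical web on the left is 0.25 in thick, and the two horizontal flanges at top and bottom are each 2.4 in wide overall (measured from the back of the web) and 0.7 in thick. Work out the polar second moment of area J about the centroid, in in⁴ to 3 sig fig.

Decompose the section into non-overlapping parts with the origin at the bottom-left of its bounding rectangle.
Web: 0.25 × 5.2, A = 1.3 in², y = 2.6 in, Ī = 2.9293 in⁴.
Top flange (beyond web): 2.15 × 0.7, A = 1.505 in², y = 4.85 in, Ī = 0.061454 in⁴.
Bottom flange (beyond web): 2.15 × 0.7, A = 1.505 in², y = 0.35 in, Ī = 0.061454 in⁴.
By symmetry the centroid is at mid-height, ȳ = 2.6 in.
Transfer each piece to the centroidal x-axis using Ī + A·d² with d = y − 2.6:
  web: d = 0 in → contributes +2.9293 in⁴
  top flange (beyond web): d = 2.25 in → contributes +7.6805 in⁴
  bottom flange (beyond web): d = -2.25 in → contributes +7.6805 in⁴
Total I = 18.29 in⁴.
For the y-axis: x̄ = 0.96305 in.
Repeating about the centroidal y-axis gives I_y = 2.4736 in⁴.
Polar second moment: J = I_x + I_y = 20.764 in⁴.

J ≈ 20.8 in⁴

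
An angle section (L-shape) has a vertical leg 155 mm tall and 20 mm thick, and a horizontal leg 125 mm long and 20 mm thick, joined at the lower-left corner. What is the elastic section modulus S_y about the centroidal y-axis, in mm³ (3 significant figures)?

Decompose the section into non-overlapping parts with the origin at the bottom-left of its bounding rectangle.
Vertical leg: 20 × 155, A = 3 100 mm², x = 10 mm, Ī = 103 333 mm⁴.
Horizontal leg (remainder): 105 × 20, A = 2 100 mm², x = 72.5 mm, Ī = 1 929 375 mm⁴.
Centroid: x̄ = ΣA·x / ΣA = 35.24 mm.
Transfer each piece to the centroidal y-axis using Ī + A·d² with d = x − 35.24:
  vertical leg: d = -25.24 mm → contributes +2 078 272 mm⁴
  horizontal leg (remainder): d = 37.26 mm → contributes +4 844 761 mm⁴
Total I = 6 923 033 mm⁴.
Extreme fibre distance c = 89.76 mm; S = I/c = 77 129 mm³.

S_y ≈ 7.71 × 10⁴ mm³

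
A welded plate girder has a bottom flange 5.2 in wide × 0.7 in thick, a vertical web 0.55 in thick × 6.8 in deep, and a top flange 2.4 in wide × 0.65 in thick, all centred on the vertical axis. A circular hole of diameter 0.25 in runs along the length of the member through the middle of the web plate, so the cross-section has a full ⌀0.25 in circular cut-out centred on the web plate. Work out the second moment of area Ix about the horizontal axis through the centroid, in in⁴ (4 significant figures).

Ix ≈ 80.54 in⁴

Break the section into simple shapes (no overlaps), measuring from the bottom-left corner of the bounding box.
Bottom plate: 5.2 × 0.7, A = 3.64 in², y = 0.35 in, Ī = 0.148633 in⁴.
Web plate: 0.55 × 6.8, A = 3.74 in², y = 4.1 in, Ī = 14.4115 in⁴.
Top plate: 2.4 × 0.65, A = 1.56 in², y = 7.825 in, Ī = 0.054925 in⁴.
Hole (subtracted): ⌀0.25, A = 0.0490874 in², y = 4.1 in, Ī = 0.000191748 in⁴.
Centroid: ȳ = ΣA·y / ΣA = 3.21831 in.
Transfer each piece to the horizontal axis through the centroid using Ī + A·d² with d = y − 3.21831:
  bottom plate: d = -2.86831 in → contributes +30.0957 in⁴
  web plate: d = 0.881687 in → contributes +17.3188 in⁴
  top plate: d = 4.60669 in → contributes +33.1606 in⁴
  hole: d = 0.881687 in → contributes −0.0383509 in⁴
Total I = 80.5368 in⁴.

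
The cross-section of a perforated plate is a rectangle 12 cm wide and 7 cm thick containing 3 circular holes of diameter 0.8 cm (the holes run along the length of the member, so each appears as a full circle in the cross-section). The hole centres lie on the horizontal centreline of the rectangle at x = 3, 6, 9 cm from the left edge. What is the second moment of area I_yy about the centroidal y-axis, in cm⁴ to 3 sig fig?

I_yy ≈ 999 cm⁴

Treat the section as a set of non-overlapping primitives; coordinates are from the bounding-box lower-left.
Plate: 12 × 7, A = 84 cm², x = 6 cm, Ī = 1 008 cm⁴.
Hole 1 (subtracted): ⌀0.8, A = 0.50265 cm², x = 3 cm, Ī = 0.020106 cm⁴.
Hole 2 (subtracted): ⌀0.8, A = 0.50265 cm², x = 6 cm, Ī = 0.020106 cm⁴.
Hole 3 (subtracted): ⌀0.8, A = 0.50265 cm², x = 9 cm, Ī = 0.020106 cm⁴.
By symmetry the centroid is at mid-width, x̄ = 6 cm.
Transfer each piece to the centroidal y-axis using Ī + A·d² with d = x − 6:
  plate: d = 0 cm → contributes +1 008 cm⁴
  hole 1: d = -3 cm → contributes −4.544 cm⁴
  hole 2: d = 0 cm → contributes −0.020106 cm⁴
  hole 3: d = 3 cm → contributes −4.544 cm⁴
Total I = 998.89 cm⁴.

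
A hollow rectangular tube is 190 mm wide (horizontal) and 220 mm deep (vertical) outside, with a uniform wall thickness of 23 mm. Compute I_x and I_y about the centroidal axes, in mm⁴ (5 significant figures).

Decompose the section into non-overlapping parts with the origin at the bottom-left of its bounding rectangle.
Outer rectangle: 190 × 220, A = 41 800 mm², y = 110 mm, Ī = 168 593 333 mm⁴.
Inner void (subtracted): 144 × 174, A = 25 056 mm², y = 110 mm, Ī = 63 216 288 mm⁴.
By symmetry the centroid is at mid-height, ȳ = 110 mm.
All pieces are centred on the centroidal x-axis, so I = ΣĪ (holes subtracted) = 105 377 045 mm⁴.
Repeating about the centroidal y-axis gives I_y = 82 451 565 mm⁴.

I_x ≈ 1.0538 × 10⁸ mm⁴, I_y ≈ 8.2452 × 10⁷ mm⁴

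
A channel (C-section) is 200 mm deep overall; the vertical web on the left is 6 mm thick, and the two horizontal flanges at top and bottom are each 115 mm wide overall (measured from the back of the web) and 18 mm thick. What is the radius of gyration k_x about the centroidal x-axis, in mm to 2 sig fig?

Decompose the section into non-overlapping parts with the origin at the bottom-left of its bounding rectangle.
Web: 6 × 200, A = 1 200 mm², y = 100 mm, Ī = 4 000 000 mm⁴.
Top flange (beyond web): 109 × 18, A = 1 962 mm², y = 191 mm, Ī = 52 974 mm⁴.
Bottom flange (beyond web): 109 × 18, A = 1 962 mm², y = 9 mm, Ī = 52 974 mm⁴.
By symmetry the centroid is at mid-height, ȳ = 100 mm.
Transfer each piece to the centroidal x-axis using Ī + A·d² with d = y − 100:
  web: d = 0 mm → contributes +4 000 000 mm⁴
  top flange (beyond web): d = 91 mm → contributes +16 300 296 mm⁴
  bottom flange (beyond web): d = -91 mm → contributes +16 300 296 mm⁴
Total I = 36 600 592 mm⁴.
Radius of gyration: k = √(I/A) = √(36 600 592 / 5 124) = 84.52 mm.

k_x ≈ 85 mm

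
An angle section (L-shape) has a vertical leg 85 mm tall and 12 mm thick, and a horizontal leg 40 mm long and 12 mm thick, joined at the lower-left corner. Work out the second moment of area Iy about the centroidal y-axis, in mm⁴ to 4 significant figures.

Iy ≈ 1.353 × 10⁵ mm⁴

Treat the section as a set of non-overlapping primitives; coordinates are from the bounding-box lower-left.
Vertical leg: 12 × 85, A = 1 020 mm², x = 6 mm, Ī = 12 240 mm⁴.
Horizontal leg (remainder): 28 × 12, A = 336 mm², x = 26 mm, Ī = 21 952 mm⁴.
Centroid: x̄ = ΣA·x / ΣA = 10.9558 mm.
Transfer each piece to the centroidal y-axis using Ī + A·d² with d = x − 10.9558:
  vertical leg: d = -4.95575 mm → contributes +37290.7 mm⁴
  horizontal leg (remainder): d = 15.0442 mm → contributes +97998.7 mm⁴
Total I = 135 289 mm⁴.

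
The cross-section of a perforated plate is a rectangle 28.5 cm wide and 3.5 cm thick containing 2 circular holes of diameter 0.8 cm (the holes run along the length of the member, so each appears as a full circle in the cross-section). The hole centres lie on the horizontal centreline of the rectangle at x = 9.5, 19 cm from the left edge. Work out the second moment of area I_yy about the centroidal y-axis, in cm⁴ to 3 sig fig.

Treat the section as a set of non-overlapping primitives; coordinates are from the bounding-box lower-left.
Plate: 28.5 × 3.5, A = 99.75 cm², x = 14.25 cm, Ī = 6751.8 cm⁴.
Hole 1 (subtracted): ⌀0.8, A = 0.50265 cm², x = 9.5 cm, Ī = 0.020106 cm⁴.
Hole 2 (subtracted): ⌀0.8, A = 0.50265 cm², x = 19 cm, Ī = 0.020106 cm⁴.
By symmetry the centroid is at mid-width, x̄ = 14.25 cm.
Transfer each piece to the centroidal y-axis using Ī + A·d² with d = x − 14.25:
  plate: d = 0 cm → contributes +6751.8 cm⁴
  hole 1: d = -4.75 cm → contributes −11.361 cm⁴
  hole 2: d = 4.75 cm → contributes −11.361 cm⁴
Total I = 6729.1 cm⁴.

I_yy ≈ 6730 cm⁴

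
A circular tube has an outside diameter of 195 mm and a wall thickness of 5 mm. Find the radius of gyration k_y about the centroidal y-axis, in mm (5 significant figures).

k_y ≈ 67.198 mm

Break the section into simple shapes (no overlaps), measuring from the bottom-left corner of the bounding box.
Outer circle: ⌀195, A = 29864.77 mm², x = 97.5 mm, Ī = 70 975 481 mm⁴.
Bore (subtracted): ⌀185, A = 26880.25 mm², x = 97.5 mm, Ī = 57 498 539 mm⁴.
By symmetry the centroid is at mid-width, x̄ = 97.5 mm.
All pieces are centred on the centroidal y-axis, so I = ΣĪ (holes subtracted) = 13 476 942 mm⁴.
Radius of gyration: k = √(I/A) = √(13 476 942 / 2984.513) = 67.1984 mm.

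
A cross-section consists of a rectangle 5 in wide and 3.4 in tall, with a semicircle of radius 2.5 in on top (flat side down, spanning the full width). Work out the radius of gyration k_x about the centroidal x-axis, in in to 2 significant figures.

Decompose the section into non-overlapping parts with the origin at the bottom-left of its bounding rectangle.
Rectangular body: 5 × 3.4, A = 17 in², y = 1.7 in, Ī = 16.38 in⁴.
Semicircular cap: semicircle r = 2.5, A = 9.817 in², y = 4.461 in, Ī = 4.287 in⁴.
Centroid: ȳ = ΣA·y / ΣA = 2.711 in.
Transfer each piece to the centroidal x-axis using Ī + A·d² with d = y − 2.711:
  rectangular body: d = -1.011 in → contributes +33.74 in⁴
  semicircular cap: d = 1.75 in → contributes +34.36 in⁴
Total I = 68.11 in⁴.
Radius of gyration: k = √(I/A) = √(68.11 / 26.82) = 1.594 in.

k_x ≈ 1.6 in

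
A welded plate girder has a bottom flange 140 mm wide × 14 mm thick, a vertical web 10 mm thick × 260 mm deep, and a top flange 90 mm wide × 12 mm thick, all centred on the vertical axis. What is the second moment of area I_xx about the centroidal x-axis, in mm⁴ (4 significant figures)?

I_xx ≈ 6.883 × 10⁷ mm⁴

Break the section into simple shapes (no overlaps), measuring from the bottom-left corner of the bounding box.
Bottom plate: 140 × 14, A = 1 960 mm², y = 7 mm, Ī = 32013.3 mm⁴.
Web plate: 10 × 260, A = 2 600 mm², y = 144 mm, Ī = 14 646 667 mm⁴.
Top plate: 90 × 12, A = 1 080 mm², y = 280 mm, Ī = 12 960 mm⁴.
Centroid: ȳ = ΣA·y / ΣA = 122.433 mm.
Transfer each piece to the centroidal x-axis using Ī + A·d² with d = y − 122.433:
  bottom plate: d = -115.433 mm → contributes +26 148 407 mm⁴
  web plate: d = 21.5674 mm → contributes +15 856 061 mm⁴
  top plate: d = 157.567 mm → contributes +26 826 636 mm⁴
Total I = 68 831 104 mm⁴.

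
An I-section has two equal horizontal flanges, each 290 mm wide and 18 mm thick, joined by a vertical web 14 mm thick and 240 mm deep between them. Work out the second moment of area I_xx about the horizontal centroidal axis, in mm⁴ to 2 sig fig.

Break the section into simple shapes (no overlaps), measuring from the bottom-left corner of the bounding box.
Bottom flange: 290 × 18, A = 5 220 mm², y = 9 mm, Ī = 140 940 mm⁴.
Web: 14 × 240, A = 3 360 mm², y = 138 mm, Ī = 16 128 000 mm⁴.
Top flange: 290 × 18, A = 5 220 mm², y = 267 mm, Ī = 140 940 mm⁴.
By symmetry the centroid is at mid-height, ȳ = 138 mm.
Transfer each piece to the horizontal centroidal axis using Ī + A·d² with d = y − 138:
  bottom flange: d = -129 mm → contributes +87 006 960 mm⁴
  web: d = 0 mm → contributes +16 128 000 mm⁴
  top flange: d = 129 mm → contributes +87 006 960 mm⁴
Total I = 190 141 920 mm⁴.

I_xx ≈ 1.9 × 10⁸ mm⁴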